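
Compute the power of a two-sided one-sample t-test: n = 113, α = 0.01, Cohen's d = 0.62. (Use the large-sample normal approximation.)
Power ≈ 1.00

Power calculation (one-sample t-test, normal approximation):
z_β = d · √n - z_{α/2}
z_β = 0.62 · √113 - 2.576
z_β = 0.62 · 10.630 - 2.576
z_β = 4.015

Power = Φ(z_β) = Φ(4.015) ≈ 1.000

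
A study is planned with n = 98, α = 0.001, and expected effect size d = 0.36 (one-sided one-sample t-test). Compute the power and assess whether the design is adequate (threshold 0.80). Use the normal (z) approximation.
Power ≈ 0.68; the study is underpowered (power < 0.80)

Power calculation (one-sample t-test, normal approximation):
z_β = d · √n - z_α
z_β = 0.36 · √98 - 3.090
z_β = 0.36 · 9.899 - 3.090
z_β = 0.474

Power = Φ(z_β) = Φ(0.474) ≈ 0.682

Effect size d = 0.36 is small by Cohen's convention (0.2/0.5/0.8).

Threshold: power ≥ 0.80 is conventionally adequate.
Power ≈ 0.68 → the study is underpowered (power < 0.80).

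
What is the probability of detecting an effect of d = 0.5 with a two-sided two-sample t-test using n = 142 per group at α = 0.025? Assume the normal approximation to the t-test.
Power ≈ 0.98

Power calculation (two-sample t-test, normal approximation):
z_β = d · √(n/2) - z_{α/2}
z_β = 0.5 · √(142/2) - 2.241
z_β = 0.5 · 8.426 - 2.241
z_β = 1.972

Power = Φ(z_β) = Φ(1.972) ≈ 0.976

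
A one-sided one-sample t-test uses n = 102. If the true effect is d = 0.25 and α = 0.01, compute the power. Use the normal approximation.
Power ≈ 0.58

Power calculation (one-sample t-test, normal approximation):
z_β = d · √n - z_α
z_β = 0.25 · √102 - 2.326
z_β = 0.25 · 10.100 - 2.326
z_β = 0.199

Power = Φ(z_β) = Φ(0.199) ≈ 0.579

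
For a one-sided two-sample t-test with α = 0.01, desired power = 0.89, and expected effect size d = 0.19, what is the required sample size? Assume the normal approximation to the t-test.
n = 700 per group

Sample size formula (two-sample t-test, normal approximation):
n = 2 · ((z_α + z_β) / d)²

z_α = 2.326 (for α = 0.01, one-sided)
z_β = 1.227 (for power = 0.89)
d = 0.19

n = 2 · ((2.326 + 1.227) / 0.19)²
n = 2 · (18.700)²
n ≈ 699.38
Round up to the next whole number: n = 700 per group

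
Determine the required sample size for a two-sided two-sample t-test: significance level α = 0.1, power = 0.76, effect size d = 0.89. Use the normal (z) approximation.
n = 14 per group

Sample size formula (two-sample t-test, normal approximation):
n = 2 · ((z_{α/2} + z_β) / d)²

z_{α/2} = 1.645 (for α = 0.1, two-sided)
z_β = 0.706 (for power = 0.76)
d = 0.89

n = 2 · ((1.645 + 0.706) / 0.89)²
n = 2 · (2.642)²
n ≈ 13.96
Round up to the next whole number: n = 14 per group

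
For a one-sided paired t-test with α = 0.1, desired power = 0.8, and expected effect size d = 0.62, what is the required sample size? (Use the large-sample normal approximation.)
n = 12 pairs

Sample size formula (paired t-test, normal approximation):
n = ((z_α + z_β) / d)²

z_α = 1.282 (for α = 0.1, one-sided)
z_β = 0.842 (for power = 0.8)
d = 0.62

n = ((1.282 + 0.842) / 0.62)²
n = (3.426)²
n ≈ 11.74
Round up to the next whole number: n = 12 pairs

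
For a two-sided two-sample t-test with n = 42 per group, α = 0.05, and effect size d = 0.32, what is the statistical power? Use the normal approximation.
Power ≈ 0.31

Power calculation (two-sample t-test, normal approximation):
z_β = d · √(n/2) - z_{α/2}
z_β = 0.32 · √(42/2) - 1.960
z_β = 0.32 · 4.583 - 1.960
z_β = -0.494

Power = Φ(z_β) = Φ(-0.494) ≈ 0.311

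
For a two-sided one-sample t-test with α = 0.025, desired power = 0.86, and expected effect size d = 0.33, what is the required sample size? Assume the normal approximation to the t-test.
n = 102

Sample size formula (one-sample t-test, normal approximation):
n = ((z_{α/2} + z_β) / d)²

z_{α/2} = 2.241 (for α = 0.025, two-sided)
z_β = 1.080 (for power = 0.86)
d = 0.33

n = ((2.241 + 1.080) / 0.33)²
n = (10.064)²
n ≈ 101.28
Round up to the next whole number: n = 102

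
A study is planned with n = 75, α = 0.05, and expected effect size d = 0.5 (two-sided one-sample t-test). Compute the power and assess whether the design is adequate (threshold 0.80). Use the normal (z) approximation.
Power ≈ 0.99; the study is adequately powered (power ≥ 0.80)

Power calculation (one-sample t-test, normal approximation):
z_β = d · √n - z_{α/2}
z_β = 0.5 · √75 - 1.960
z_β = 0.5 · 8.660 - 1.960
z_β = 2.370

Power = Φ(z_β) = Φ(2.370) ≈ 0.991

Effect size d = 0.5 is medium by Cohen's convention (0.2/0.5/0.8).

Threshold: power ≥ 0.80 is conventionally adequate.
Power ≈ 0.99 → the study is adequately powered (power ≥ 0.80).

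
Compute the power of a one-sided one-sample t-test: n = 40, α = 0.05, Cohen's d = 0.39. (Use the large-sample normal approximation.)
Power ≈ 0.79

Power calculation (one-sample t-test, normal approximation):
z_β = d · √n - z_α
z_β = 0.39 · √40 - 1.645
z_β = 0.39 · 6.325 - 1.645
z_β = 0.822

Power = Φ(z_β) = Φ(0.822) ≈ 0.794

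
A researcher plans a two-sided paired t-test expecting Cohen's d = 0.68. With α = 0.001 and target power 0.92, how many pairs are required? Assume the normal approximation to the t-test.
n = 48 pairs

Sample size formula (paired t-test, normal approximation):
n = ((z_{α/2} + z_β) / d)²

z_{α/2} = 3.291 (for α = 0.001, two-sided)
z_β = 1.405 (for power = 0.92)
d = 0.68

n = ((3.291 + 1.405) / 0.68)²
n = (6.906)²
n ≈ 47.69
Round up to the next whole number: n = 48 pairs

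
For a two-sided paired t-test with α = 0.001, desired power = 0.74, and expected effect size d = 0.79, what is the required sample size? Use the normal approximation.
n = 25 pairs

Sample size formula (paired t-test, normal approximation):
n = ((z_{α/2} + z_β) / d)²

z_{α/2} = 3.291 (for α = 0.001, two-sided)
z_β = 0.643 (for power = 0.74)
d = 0.79

n = ((3.291 + 0.643) / 0.79)²
n = (4.980)²
n ≈ 24.80
Round up to the next whole number: n = 25 pairs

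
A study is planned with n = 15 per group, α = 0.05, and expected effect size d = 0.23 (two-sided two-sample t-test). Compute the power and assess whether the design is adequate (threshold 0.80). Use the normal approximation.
Power ≈ 0.09; the study is underpowered (power < 0.80)

Power calculation (two-sample t-test, normal approximation):
z_β = d · √(n/2) - z_{α/2}
z_β = 0.23 · √(15/2) - 1.960
z_β = 0.23 · 2.739 - 1.960
z_β = -1.330

Power = Φ(z_β) = Φ(-1.330) ≈ 0.092

Effect size d = 0.23 is small by Cohen's convention (0.2/0.5/0.8).

Threshold: power ≥ 0.80 is conventionally adequate.
Power ≈ 0.09 → the study is underpowered (power < 0.80).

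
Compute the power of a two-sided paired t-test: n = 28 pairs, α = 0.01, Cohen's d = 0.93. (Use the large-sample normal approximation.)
Power ≈ 0.99

Power calculation (paired t-test, normal approximation):
z_β = d · √n - z_{α/2}
z_β = 0.93 · √28 - 2.576
z_β = 0.93 · 5.292 - 2.576
z_β = 2.345

Power = Φ(z_β) = Φ(2.345) ≈ 0.990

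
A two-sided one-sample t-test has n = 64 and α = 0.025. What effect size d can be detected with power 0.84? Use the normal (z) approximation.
d ≈ 0.40

Minimum detectable effect (one-sample t-test, normal approximation):
d = (z_{α/2} + z_β) / √n
d = (2.241 + 0.994) / √64
d = 3.236 / 8.000
d ≈ 0.40

By Cohen's convention (0.2 small / 0.5 medium / 0.8 large): small effect.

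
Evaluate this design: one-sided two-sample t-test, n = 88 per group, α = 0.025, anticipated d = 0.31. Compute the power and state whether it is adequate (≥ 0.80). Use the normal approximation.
Power ≈ 0.54; the study is underpowered (power < 0.80)

Power calculation (two-sample t-test, normal approximation):
z_β = d · √(n/2) - z_α
z_β = 0.31 · √(88/2) - 1.960
z_β = 0.31 · 6.633 - 1.960
z_β = 0.096

Power = Φ(z_β) = Φ(0.096) ≈ 0.538

Effect size d = 0.31 is small by Cohen's convention (0.2/0.5/0.8).

Threshold: power ≥ 0.80 is conventionally adequate.
Power ≈ 0.54 → the study is underpowered (power < 0.80).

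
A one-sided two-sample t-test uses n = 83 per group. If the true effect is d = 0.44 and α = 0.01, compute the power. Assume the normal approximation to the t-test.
Power ≈ 0.69

Power calculation (two-sample t-test, normal approximation):
z_β = d · √(n/2) - z_α
z_β = 0.44 · √(83/2) - 2.326
z_β = 0.44 · 6.442 - 2.326
z_β = 0.508

Power = Φ(z_β) = Φ(0.508) ≈ 0.694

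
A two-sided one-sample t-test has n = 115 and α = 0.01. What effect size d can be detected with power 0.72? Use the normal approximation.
d ≈ 0.29

Minimum detectable effect (one-sample t-test, normal approximation):
d = (z_{α/2} + z_β) / √n
d = (2.576 + 0.583) / √115
d = 3.159 / 10.724
d ≈ 0.29

By Cohen's convention (0.2 small / 0.5 medium / 0.8 large): small effect.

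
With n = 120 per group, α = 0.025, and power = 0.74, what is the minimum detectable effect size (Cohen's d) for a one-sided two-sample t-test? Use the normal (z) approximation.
d ≈ 0.34

Minimum detectable effect (two-sample t-test, normal approximation):
d = (z_α + z_β) / √(n/2)
d = (1.960 + 0.643) / √(120/2)
d = 2.603 / 7.746
d ≈ 0.34

By Cohen's convention (0.2 small / 0.5 medium / 0.8 large): small effect.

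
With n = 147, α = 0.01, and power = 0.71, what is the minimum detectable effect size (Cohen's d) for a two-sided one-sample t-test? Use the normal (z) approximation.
d ≈ 0.26

Minimum detectable effect (one-sample t-test, normal approximation):
d = (z_{α/2} + z_β) / √n
d = (2.576 + 0.553) / √147
d = 3.129 / 12.124
d ≈ 0.26

By Cohen's convention (0.2 small / 0.5 medium / 0.8 large): small effect.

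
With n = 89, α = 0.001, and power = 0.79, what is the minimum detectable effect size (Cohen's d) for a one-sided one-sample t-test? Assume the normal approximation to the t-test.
d ≈ 0.41

Minimum detectable effect (one-sample t-test, normal approximation):
d = (z_α + z_β) / √n
d = (3.090 + 0.806) / √89
d = 3.897 / 9.434
d ≈ 0.41

By Cohen's convention (0.2 small / 0.5 medium / 0.8 large): small effect.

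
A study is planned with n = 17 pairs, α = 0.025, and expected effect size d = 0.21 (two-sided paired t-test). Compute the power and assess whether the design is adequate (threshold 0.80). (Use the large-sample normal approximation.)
Power ≈ 0.08; the study is underpowered (power < 0.80)

Power calculation (paired t-test, normal approximation):
z_β = d · √n - z_{α/2}
z_β = 0.21 · √17 - 2.241
z_β = 0.21 · 4.123 - 2.241
z_β = -1.376

Power = Φ(z_β) = Φ(-1.376) ≈ 0.084

Effect size d = 0.21 is small by Cohen's convention (0.2/0.5/0.8).

Threshold: power ≥ 0.80 is conventionally adequate.
Power ≈ 0.08 → the study is underpowered (power < 0.80).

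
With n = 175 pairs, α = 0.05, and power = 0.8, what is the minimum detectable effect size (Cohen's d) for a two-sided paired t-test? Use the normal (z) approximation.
d ≈ 0.21

Minimum detectable effect (paired t-test, normal approximation):
d = (z_{α/2} + z_β) / √n
d = (1.960 + 0.842) / √175
d = 2.802 / 13.229
d ≈ 0.21

By Cohen's convention (0.2 small / 0.5 medium / 0.8 large): small effect.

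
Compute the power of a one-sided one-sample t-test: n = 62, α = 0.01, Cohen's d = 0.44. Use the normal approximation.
Power ≈ 0.87

Power calculation (one-sample t-test, normal approximation):
z_β = d · √n - z_α
z_β = 0.44 · √62 - 2.326
z_β = 0.44 · 7.874 - 2.326
z_β = 1.138

Power = Φ(z_β) = Φ(1.138) ≈ 0.872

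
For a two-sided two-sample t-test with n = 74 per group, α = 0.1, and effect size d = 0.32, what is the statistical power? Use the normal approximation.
Power ≈ 0.62

Power calculation (two-sample t-test, normal approximation):
z_β = d · √(n/2) - z_{α/2}
z_β = 0.32 · √(74/2) - 1.645
z_β = 0.32 · 6.083 - 1.645
z_β = 0.302

Power = Φ(z_β) = Φ(0.302) ≈ 0.619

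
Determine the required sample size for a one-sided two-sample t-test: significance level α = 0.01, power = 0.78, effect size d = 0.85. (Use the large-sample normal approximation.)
n = 27 per group

Sample size formula (two-sample t-test, normal approximation):
n = 2 · ((z_α + z_β) / d)²

z_α = 2.326 (for α = 0.01, one-sided)
z_β = 0.772 (for power = 0.78)
d = 0.85

n = 2 · ((2.326 + 0.772) / 0.85)²
n = 2 · (3.645)²
n ≈ 26.57
Round up to the next whole number: n = 27 per group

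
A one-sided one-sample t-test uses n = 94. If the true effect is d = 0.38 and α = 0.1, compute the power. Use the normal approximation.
Power ≈ 0.99

Power calculation (one-sample t-test, normal approximation):
z_β = d · √n - z_α
z_β = 0.38 · √94 - 1.282
z_β = 0.38 · 9.695 - 1.282
z_β = 2.403

Power = Φ(z_β) = Φ(2.403) ≈ 0.992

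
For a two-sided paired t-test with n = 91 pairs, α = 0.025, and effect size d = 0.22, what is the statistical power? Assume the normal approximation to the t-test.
Power ≈ 0.44

Power calculation (paired t-test, normal approximation):
z_β = d · √n - z_{α/2}
z_β = 0.22 · √91 - 2.241
z_β = 0.22 · 9.539 - 2.241
z_β = -0.143

Power = Φ(z_β) = Φ(-0.143) ≈ 0.443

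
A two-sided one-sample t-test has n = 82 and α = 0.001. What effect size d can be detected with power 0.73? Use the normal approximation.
d ≈ 0.43

Minimum detectable effect (one-sample t-test, normal approximation):
d = (z_{α/2} + z_β) / √n
d = (3.291 + 0.613) / √82
d = 3.903 / 9.055
d ≈ 0.43

By Cohen's convention (0.2 small / 0.5 medium / 0.8 large): small effect.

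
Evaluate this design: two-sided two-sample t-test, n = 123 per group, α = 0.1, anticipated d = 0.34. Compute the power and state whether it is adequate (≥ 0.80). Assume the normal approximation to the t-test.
Power ≈ 0.85; the study is adequately powered (power ≥ 0.80)

Power calculation (two-sample t-test, normal approximation):
z_β = d · √(n/2) - z_{α/2}
z_β = 0.34 · √(123/2) - 1.645
z_β = 0.34 · 7.842 - 1.645
z_β = 1.021

Power = Φ(z_β) = Φ(1.021) ≈ 0.846

Effect size d = 0.34 is small by Cohen's convention (0.2/0.5/0.8).

Threshold: power ≥ 0.80 is conventionally adequate.
Power ≈ 0.85 → the study is adequately powered (power ≥ 0.80).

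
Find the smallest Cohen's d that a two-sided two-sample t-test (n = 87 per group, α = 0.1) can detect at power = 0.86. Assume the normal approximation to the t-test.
d ≈ 0.41

Minimum detectable effect (two-sample t-test, normal approximation):
d = (z_{α/2} + z_β) / √(n/2)
d = (1.645 + 1.080) / √(87/2)
d = 2.725 / 6.595
d ≈ 0.41

By Cohen's convention (0.2 small / 0.5 medium / 0.8 large): small effect.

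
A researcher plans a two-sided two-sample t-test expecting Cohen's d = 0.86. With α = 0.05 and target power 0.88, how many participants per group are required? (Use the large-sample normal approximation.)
n = 27 per group

Sample size formula (two-sample t-test, normal approximation):
n = 2 · ((z_{α/2} + z_β) / d)²

z_{α/2} = 1.960 (for α = 0.05, two-sided)
z_β = 1.175 (for power = 0.88)
d = 0.86

n = 2 · ((1.960 + 1.175) / 0.86)²
n = 2 · (3.645)²
n ≈ 26.57
Round up to the next whole number: n = 27 per group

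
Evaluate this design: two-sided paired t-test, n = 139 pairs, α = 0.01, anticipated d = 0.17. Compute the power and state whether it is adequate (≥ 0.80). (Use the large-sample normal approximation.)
Power ≈ 0.28; the study is underpowered (power < 0.80)

Power calculation (paired t-test, normal approximation):
z_β = d · √n - z_{α/2}
z_β = 0.17 · √139 - 2.576
z_β = 0.17 · 11.790 - 2.576
z_β = -0.572

Power = Φ(z_β) = Φ(-0.572) ≈ 0.284

Effect size d = 0.17 is very small by Cohen's convention (0.2/0.5/0.8).

Threshold: power ≥ 0.80 is conventionally adequate.
Power ≈ 0.28 → the study is underpowered (power < 0.80).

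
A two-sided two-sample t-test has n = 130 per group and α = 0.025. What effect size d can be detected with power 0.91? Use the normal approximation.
d ≈ 0.44

Minimum detectable effect (two-sample t-test, normal approximation):
d = (z_{α/2} + z_β) / √(n/2)
d = (2.241 + 1.341) / √(130/2)
d = 3.582 / 8.062
d ≈ 0.44

By Cohen's convention (0.2 small / 0.5 medium / 0.8 large): small effect.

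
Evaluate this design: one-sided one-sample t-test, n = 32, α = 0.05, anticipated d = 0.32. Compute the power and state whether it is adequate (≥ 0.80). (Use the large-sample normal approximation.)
Power ≈ 0.57; the study is underpowered (power < 0.80)

Power calculation (one-sample t-test, normal approximation):
z_β = d · √n - z_α
z_β = 0.32 · √32 - 1.645
z_β = 0.32 · 5.657 - 1.645
z_β = 0.165

Power = Φ(z_β) = Φ(0.165) ≈ 0.566

Effect size d = 0.32 is small by Cohen's convention (0.2/0.5/0.8).

Threshold: power ≥ 0.80 is conventionally adequate.
Power ≈ 0.57 → the study is underpowered (power < 0.80).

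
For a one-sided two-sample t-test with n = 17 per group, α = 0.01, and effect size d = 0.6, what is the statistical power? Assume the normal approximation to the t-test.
Power ≈ 0.28

Power calculation (two-sample t-test, normal approximation):
z_β = d · √(n/2) - z_α
z_β = 0.6 · √(17/2) - 2.326
z_β = 0.6 · 2.915 - 2.326
z_β = -0.577

Power = Φ(z_β) = Φ(-0.577) ≈ 0.282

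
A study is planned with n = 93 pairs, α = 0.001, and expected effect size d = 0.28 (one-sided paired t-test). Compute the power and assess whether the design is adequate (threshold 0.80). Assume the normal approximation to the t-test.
Power ≈ 0.35; the study is underpowered (power < 0.80)

Power calculation (paired t-test, normal approximation):
z_β = d · √n - z_α
z_β = 0.28 · √93 - 3.090
z_β = 0.28 · 9.644 - 3.090
z_β = -0.390

Power = Φ(z_β) = Φ(-0.390) ≈ 0.348

Effect size d = 0.28 is small by Cohen's convention (0.2/0.5/0.8).

Threshold: power ≥ 0.80 is conventionally adequate.
Power ≈ 0.35 → the study is underpowered (power < 0.80).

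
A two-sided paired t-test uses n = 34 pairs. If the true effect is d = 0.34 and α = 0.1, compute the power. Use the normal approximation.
Power ≈ 0.63

Power calculation (paired t-test, normal approximation):
z_β = d · √n - z_{α/2}
z_β = 0.34 · √34 - 1.645
z_β = 0.34 · 5.831 - 1.645
z_β = 0.338

Power = Φ(z_β) = Φ(0.338) ≈ 0.632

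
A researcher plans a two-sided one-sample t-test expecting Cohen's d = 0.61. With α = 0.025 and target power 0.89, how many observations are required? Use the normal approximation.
n = 33

Sample size formula (one-sample t-test, normal approximation):
n = ((z_{α/2} + z_β) / d)²

z_{α/2} = 2.241 (for α = 0.025, two-sided)
z_β = 1.227 (for power = 0.89)
d = 0.61

n = ((2.241 + 1.227) / 0.61)²
n = (5.685)²
n ≈ 32.32
Round up to the next whole number: n = 33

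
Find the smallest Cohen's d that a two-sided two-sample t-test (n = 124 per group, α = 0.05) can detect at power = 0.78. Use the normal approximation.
d ≈ 0.35

Minimum detectable effect (two-sample t-test, normal approximation):
d = (z_{α/2} + z_β) / √(n/2)
d = (1.960 + 0.772) / √(124/2)
d = 2.732 / 7.874
d ≈ 0.35

By Cohen's convention (0.2 small / 0.5 medium / 0.8 large): small effect.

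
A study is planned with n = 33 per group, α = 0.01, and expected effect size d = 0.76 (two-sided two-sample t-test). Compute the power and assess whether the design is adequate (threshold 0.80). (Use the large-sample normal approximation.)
Power ≈ 0.70; the study is underpowered (power < 0.80)

Power calculation (two-sample t-test, normal approximation):
z_β = d · √(n/2) - z_{α/2}
z_β = 0.76 · √(33/2) - 2.576
z_β = 0.76 · 4.062 - 2.576
z_β = 0.511

Power = Φ(z_β) = Φ(0.511) ≈ 0.695

Effect size d = 0.76 is medium by Cohen's convention (0.2/0.5/0.8).

Threshold: power ≥ 0.80 is conventionally adequate.
Power ≈ 0.70 → the study is underpowered (power < 0.80).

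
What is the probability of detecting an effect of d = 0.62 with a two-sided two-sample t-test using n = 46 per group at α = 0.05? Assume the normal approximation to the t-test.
Power ≈ 0.84

Power calculation (two-sample t-test, normal approximation):
z_β = d · √(n/2) - z_{α/2}
z_β = 0.62 · √(46/2) - 1.960
z_β = 0.62 · 4.796 - 1.960
z_β = 1.013

Power = Φ(z_β) = Φ(1.013) ≈ 0.845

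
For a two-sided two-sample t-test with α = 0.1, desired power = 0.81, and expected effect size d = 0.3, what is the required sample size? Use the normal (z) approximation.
n = 142 per group

Sample size formula (two-sample t-test, normal approximation):
n = 2 · ((z_{α/2} + z_β) / d)²

z_{α/2} = 1.645 (for α = 0.1, two-sided)
z_β = 0.878 (for power = 0.81)
d = 0.3

n = 2 · ((1.645 + 0.878) / 0.3)²
n = 2 · (8.410)²
n ≈ 141.46
Round up to the next whole number: n = 142 per group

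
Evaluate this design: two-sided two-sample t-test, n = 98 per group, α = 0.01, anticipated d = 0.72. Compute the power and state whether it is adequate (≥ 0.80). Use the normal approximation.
Power ≈ 0.99; the study is adequately powered (power ≥ 0.80)

Power calculation (two-sample t-test, normal approximation):
z_β = d · √(n/2) - z_{α/2}
z_β = 0.72 · √(98/2) - 2.576
z_β = 0.72 · 7.000 - 2.576
z_β = 2.464

Power = Φ(z_β) = Φ(2.464) ≈ 0.993

Effect size d = 0.72 is medium by Cohen's convention (0.2/0.5/0.8).

Threshold: power ≥ 0.80 is conventionally adequate.
Power ≈ 0.99 → the study is adequately powered (power ≥ 0.80).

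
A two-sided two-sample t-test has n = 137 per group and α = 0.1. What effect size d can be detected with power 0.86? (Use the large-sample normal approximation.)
d ≈ 0.33

Minimum detectable effect (two-sample t-test, normal approximation):
d = (z_{α/2} + z_β) / √(n/2)
d = (1.645 + 1.080) / √(137/2)
d = 2.725 / 8.276
d ≈ 0.33

By Cohen's convention (0.2 small / 0.5 medium / 0.8 large): small effect.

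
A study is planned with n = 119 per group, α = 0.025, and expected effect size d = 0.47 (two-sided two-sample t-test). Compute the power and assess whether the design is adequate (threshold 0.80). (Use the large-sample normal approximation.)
Power ≈ 0.92; the study is adequately powered (power ≥ 0.80)

Power calculation (two-sample t-test, normal approximation):
z_β = d · √(n/2) - z_{α/2}
z_β = 0.47 · √(119/2) - 2.241
z_β = 0.47 · 7.714 - 2.241
z_β = 1.384

Power = Φ(z_β) = Φ(1.384) ≈ 0.917

Effect size d = 0.47 is small by Cohen's convention (0.2/0.5/0.8).

Threshold: power ≥ 0.80 is conventionally adequate.
Power ≈ 0.92 → the study is adequately powered (power ≥ 0.80).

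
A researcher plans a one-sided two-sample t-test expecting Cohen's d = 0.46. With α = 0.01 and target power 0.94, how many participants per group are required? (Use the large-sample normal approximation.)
n = 143 per group

Sample size formula (two-sample t-test, normal approximation):
n = 2 · ((z_α + z_β) / d)²

z_α = 2.326 (for α = 0.01, one-sided)
z_β = 1.555 (for power = 0.94)
d = 0.46

n = 2 · ((2.326 + 1.555) / 0.46)²
n = 2 · (8.437)²
n ≈ 142.37
Round up to the next whole number: n = 143 per group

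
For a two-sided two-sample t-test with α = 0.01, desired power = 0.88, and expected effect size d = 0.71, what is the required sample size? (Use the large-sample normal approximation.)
n = 56 per group

Sample size formula (two-sample t-test, normal approximation):
n = 2 · ((z_{α/2} + z_β) / d)²

z_{α/2} = 2.576 (for α = 0.01, two-sided)
z_β = 1.175 (for power = 0.88)
d = 0.71

n = 2 · ((2.576 + 1.175) / 0.71)²
n = 2 · (5.283)²
n ≈ 55.82
Round up to the next whole number: n = 56 per group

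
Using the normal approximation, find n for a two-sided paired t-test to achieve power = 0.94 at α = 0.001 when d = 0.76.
n = 41 pairs

Sample size formula (paired t-test, normal approximation):
n = ((z_{α/2} + z_β) / d)²

z_{α/2} = 3.291 (for α = 0.001, two-sided)
z_β = 1.555 (for power = 0.94)
d = 0.76

n = ((3.291 + 1.555) / 0.76)²
n = (6.376)²
n ≈ 40.65
Round up to the next whole number: n = 41 pairs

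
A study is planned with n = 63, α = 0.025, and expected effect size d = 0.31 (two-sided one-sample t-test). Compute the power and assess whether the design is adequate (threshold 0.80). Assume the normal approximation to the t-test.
Power ≈ 0.59; the study is underpowered (power < 0.80)

Power calculation (one-sample t-test, normal approximation):
z_β = d · √n - z_{α/2}
z_β = 0.31 · √63 - 2.241
z_β = 0.31 · 7.937 - 2.241
z_β = 0.219

Power = Φ(z_β) = Φ(0.219) ≈ 0.587

Effect size d = 0.31 is small by Cohen's convention (0.2/0.5/0.8).

Threshold: power ≥ 0.80 is conventionally adequate.
Power ≈ 0.59 → the study is underpowered (power < 0.80).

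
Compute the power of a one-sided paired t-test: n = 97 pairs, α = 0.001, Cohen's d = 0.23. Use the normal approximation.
Power ≈ 0.20

Power calculation (paired t-test, normal approximation):
z_β = d · √n - z_α
z_β = 0.23 · √97 - 3.090
z_β = 0.23 · 9.849 - 3.090
z_β = -0.825

Power = Φ(z_β) = Φ(-0.825) ≈ 0.205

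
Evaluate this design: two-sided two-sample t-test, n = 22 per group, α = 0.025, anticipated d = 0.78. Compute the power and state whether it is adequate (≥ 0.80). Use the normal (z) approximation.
Power ≈ 0.64; the study is underpowered (power < 0.80)

Power calculation (two-sample t-test, normal approximation):
z_β = d · √(n/2) - z_{α/2}
z_β = 0.78 · √(22/2) - 2.241
z_β = 0.78 · 3.317 - 2.241
z_β = 0.346

Power = Φ(z_β) = Φ(0.346) ≈ 0.635

Effect size d = 0.78 is medium by Cohen's convention (0.2/0.5/0.8).

Threshold: power ≥ 0.80 is conventionally adequate.
Power ≈ 0.64 → the study is underpowered (power < 0.80).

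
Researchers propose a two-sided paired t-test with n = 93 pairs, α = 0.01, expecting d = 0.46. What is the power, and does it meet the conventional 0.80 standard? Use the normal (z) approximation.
Power ≈ 0.97; the study is adequately powered (power ≥ 0.80)

Power calculation (paired t-test, normal approximation):
z_β = d · √n - z_{α/2}
z_β = 0.46 · √93 - 2.576
z_β = 0.46 · 9.644 - 2.576
z_β = 1.860

Power = Φ(z_β) = Φ(1.860) ≈ 0.969

Effect size d = 0.46 is small by Cohen's convention (0.2/0.5/0.8).

Threshold: power ≥ 0.80 is conventionally adequate.
Power ≈ 0.97 → the study is adequately powered (power ≥ 0.80).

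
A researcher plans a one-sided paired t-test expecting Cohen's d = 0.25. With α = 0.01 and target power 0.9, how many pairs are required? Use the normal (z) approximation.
n = 209 pairs

Sample size formula (paired t-test, normal approximation):
n = ((z_α + z_β) / d)²

z_α = 2.326 (for α = 0.01, one-sided)
z_β = 1.282 (for power = 0.9)
d = 0.25

n = ((2.326 + 1.282) / 0.25)²
n = (14.432)²
n ≈ 208.28
Round up to the next whole number: n = 209 pairs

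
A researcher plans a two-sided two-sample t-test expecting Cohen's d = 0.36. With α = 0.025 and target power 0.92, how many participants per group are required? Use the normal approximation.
n = 206 per group

Sample size formula (two-sample t-test, normal approximation):
n = 2 · ((z_{α/2} + z_β) / d)²

z_{α/2} = 2.241 (for α = 0.025, two-sided)
z_β = 1.405 (for power = 0.92)
d = 0.36

n = 2 · ((2.241 + 1.405) / 0.36)²
n = 2 · (10.128)²
n ≈ 205.15
Round up to the next whole number: n = 206 per group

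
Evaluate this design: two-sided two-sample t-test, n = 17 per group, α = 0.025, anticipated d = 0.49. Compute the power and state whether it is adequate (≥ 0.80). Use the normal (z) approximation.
Power ≈ 0.21; the study is underpowered (power < 0.80)

Power calculation (two-sample t-test, normal approximation):
z_β = d · √(n/2) - z_{α/2}
z_β = 0.49 · √(17/2) - 2.241
z_β = 0.49 · 2.915 - 2.241
z_β = -0.813

Power = Φ(z_β) = Φ(-0.813) ≈ 0.208

Effect size d = 0.49 is small by Cohen's convention (0.2/0.5/0.8).

Threshold: power ≥ 0.80 is conventionally adequate.
Power ≈ 0.21 → the study is underpowered (power < 0.80).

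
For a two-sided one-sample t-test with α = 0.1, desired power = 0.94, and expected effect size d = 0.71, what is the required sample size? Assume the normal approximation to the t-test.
n = 21

Sample size formula (one-sample t-test, normal approximation):
n = ((z_{α/2} + z_β) / d)²

z_{α/2} = 1.645 (for α = 0.1, two-sided)
z_β = 1.555 (for power = 0.94)
d = 0.71

n = ((1.645 + 1.555) / 0.71)²
n = (4.507)²
n ≈ 20.31
Round up to the next whole number: n = 21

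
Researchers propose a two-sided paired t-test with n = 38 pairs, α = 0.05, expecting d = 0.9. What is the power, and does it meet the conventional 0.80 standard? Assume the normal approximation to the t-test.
Power ≈ 1.00; the study is adequately powered (power ≥ 0.80)

Power calculation (paired t-test, normal approximation):
z_β = d · √n - z_{α/2}
z_β = 0.9 · √38 - 1.960
z_β = 0.9 · 6.164 - 1.960
z_β = 3.588

Power = Φ(z_β) = Φ(3.588) ≈ 1.000

Effect size d = 0.9 is large by Cohen's convention (0.2/0.5/0.8).

Threshold: power ≥ 0.80 is conventionally adequate.
Power ≈ 1.00 → the study is adequately powered (power ≥ 0.80).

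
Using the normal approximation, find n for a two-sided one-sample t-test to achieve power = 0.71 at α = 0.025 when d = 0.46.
n = 37

Sample size formula (one-sample t-test, normal approximation):
n = ((z_{α/2} + z_β) / d)²

z_{α/2} = 2.241 (for α = 0.025, two-sided)
z_β = 0.553 (for power = 0.71)
d = 0.46

n = ((2.241 + 0.553) / 0.46)²
n = (6.074)²
n ≈ 36.89
Round up to the next whole number: n = 37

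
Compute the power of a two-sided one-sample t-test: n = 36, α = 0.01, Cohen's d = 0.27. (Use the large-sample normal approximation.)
Power ≈ 0.17

Power calculation (one-sample t-test, normal approximation):
z_β = d · √n - z_{α/2}
z_β = 0.27 · √36 - 2.576
z_β = 0.27 · 6.000 - 2.576
z_β = -0.956

Power = Φ(z_β) = Φ(-0.956) ≈ 0.170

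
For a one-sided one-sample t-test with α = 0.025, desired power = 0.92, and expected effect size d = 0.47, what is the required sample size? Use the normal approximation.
n = 52

Sample size formula (one-sample t-test, normal approximation):
n = ((z_α + z_β) / d)²

z_α = 1.960 (for α = 0.025, one-sided)
z_β = 1.405 (for power = 0.92)
d = 0.47

n = ((1.960 + 1.405) / 0.47)²
n = (7.160)²
n ≈ 51.27
Round up to the next whole number: n = 52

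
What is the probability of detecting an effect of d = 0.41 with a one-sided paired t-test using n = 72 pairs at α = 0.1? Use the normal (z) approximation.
Power ≈ 0.99

Power calculation (paired t-test, normal approximation):
z_β = d · √n - z_α
z_β = 0.41 · √72 - 1.282
z_β = 0.41 · 8.485 - 1.282
z_β = 2.197

Power = Φ(z_β) = Φ(2.197) ≈ 0.986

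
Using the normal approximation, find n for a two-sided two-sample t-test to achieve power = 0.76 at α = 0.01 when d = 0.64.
n = 53 per group

Sample size formula (two-sample t-test, normal approximation):
n = 2 · ((z_{α/2} + z_β) / d)²

z_{α/2} = 2.576 (for α = 0.01, two-sided)
z_β = 0.706 (for power = 0.76)
d = 0.64

n = 2 · ((2.576 + 0.706) / 0.64)²
n = 2 · (5.128)²
n ≈ 52.59
Round up to the next whole number: n = 53 per group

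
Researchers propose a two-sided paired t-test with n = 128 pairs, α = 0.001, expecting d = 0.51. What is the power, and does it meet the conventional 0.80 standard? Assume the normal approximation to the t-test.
Power ≈ 0.99; the study is adequately powered (power ≥ 0.80)

Power calculation (paired t-test, normal approximation):
z_β = d · √n - z_{α/2}
z_β = 0.51 · √128 - 3.291
z_β = 0.51 · 11.314 - 3.291
z_β = 2.479

Power = Φ(z_β) = Φ(2.479) ≈ 0.993

Effect size d = 0.51 is medium by Cohen's convention (0.2/0.5/0.8).

Threshold: power ≥ 0.80 is conventionally adequate.
Power ≈ 0.99 → the study is adequately powered (power ≥ 0.80).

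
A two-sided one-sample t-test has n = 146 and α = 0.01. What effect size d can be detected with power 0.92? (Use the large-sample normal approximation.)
d ≈ 0.33

Minimum detectable effect (one-sample t-test, normal approximation):
d = (z_{α/2} + z_β) / √n
d = (2.576 + 1.405) / √146
d = 3.981 / 12.083
d ≈ 0.33

By Cohen's convention (0.2 small / 0.5 medium / 0.8 large): small effect.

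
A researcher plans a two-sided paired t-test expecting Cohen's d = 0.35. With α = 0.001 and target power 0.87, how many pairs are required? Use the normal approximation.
n = 160 pairs

Sample size formula (paired t-test, normal approximation):
n = ((z_{α/2} + z_β) / d)²

z_{α/2} = 3.291 (for α = 0.001, two-sided)
z_β = 1.126 (for power = 0.87)
d = 0.35

n = ((3.291 + 1.126) / 0.35)²
n = (12.620)²
n ≈ 159.26
Round up to the next whole number: n = 160 pairs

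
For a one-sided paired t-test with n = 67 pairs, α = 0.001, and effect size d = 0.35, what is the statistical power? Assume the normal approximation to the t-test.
Power ≈ 0.41

Power calculation (paired t-test, normal approximation):
z_β = d · √n - z_α
z_β = 0.35 · √67 - 3.090
z_β = 0.35 · 8.185 - 3.090
z_β = -0.225

Power = Φ(z_β) = Φ(-0.225) ≈ 0.411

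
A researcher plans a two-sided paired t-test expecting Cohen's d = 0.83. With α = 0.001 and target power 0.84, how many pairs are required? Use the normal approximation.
n = 27 pairs

Sample size formula (paired t-test, normal approximation):
n = ((z_{α/2} + z_β) / d)²

z_{α/2} = 3.291 (for α = 0.001, two-sided)
z_β = 0.994 (for power = 0.84)
d = 0.83

n = ((3.291 + 0.994) / 0.83)²
n = (5.163)²
n ≈ 26.66
Round up to the next whole number: n = 27 pairs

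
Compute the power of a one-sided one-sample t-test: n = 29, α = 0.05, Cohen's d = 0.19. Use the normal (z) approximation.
Power ≈ 0.27

Power calculation (one-sample t-test, normal approximation):
z_β = d · √n - z_α
z_β = 0.19 · √29 - 1.645
z_β = 0.19 · 5.385 - 1.645
z_β = -0.622

Power = Φ(z_β) = Φ(-0.622) ≈ 0.267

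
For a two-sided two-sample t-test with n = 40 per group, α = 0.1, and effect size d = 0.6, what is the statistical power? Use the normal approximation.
Power ≈ 0.85

Power calculation (two-sample t-test, normal approximation):
z_β = d · √(n/2) - z_{α/2}
z_β = 0.6 · √(40/2) - 1.645
z_β = 0.6 · 4.472 - 1.645
z_β = 1.038

Power = Φ(z_β) = Φ(1.038) ≈ 0.850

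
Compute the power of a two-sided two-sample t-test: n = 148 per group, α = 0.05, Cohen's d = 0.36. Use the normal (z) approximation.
Power ≈ 0.87

Power calculation (two-sample t-test, normal approximation):
z_β = d · √(n/2) - z_{α/2}
z_β = 0.36 · √(148/2) - 1.960
z_β = 0.36 · 8.602 - 1.960
z_β = 1.137

Power = Φ(z_β) = Φ(1.137) ≈ 0.872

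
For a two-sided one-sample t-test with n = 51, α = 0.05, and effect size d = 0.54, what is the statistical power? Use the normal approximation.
Power ≈ 0.97

Power calculation (one-sample t-test, normal approximation):
z_β = d · √n - z_{α/2}
z_β = 0.54 · √51 - 1.960
z_β = 0.54 · 7.141 - 1.960
z_β = 1.896

Power = Φ(z_β) = Φ(1.896) ≈ 0.971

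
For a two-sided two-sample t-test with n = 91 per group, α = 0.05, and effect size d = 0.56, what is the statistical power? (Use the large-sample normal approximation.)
Power ≈ 0.97

Power calculation (two-sample t-test, normal approximation):
z_β = d · √(n/2) - z_{α/2}
z_β = 0.56 · √(91/2) - 1.960
z_β = 0.56 · 6.745 - 1.960
z_β = 1.817

Power = Φ(z_β) = Φ(1.817) ≈ 0.965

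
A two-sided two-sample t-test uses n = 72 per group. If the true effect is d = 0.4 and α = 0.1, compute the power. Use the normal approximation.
Power ≈ 0.77

Power calculation (two-sample t-test, normal approximation):
z_β = d · √(n/2) - z_{α/2}
z_β = 0.4 · √(72/2) - 1.645
z_β = 0.4 · 6.000 - 1.645
z_β = 0.755

Power = Φ(z_β) = Φ(0.755) ≈ 0.775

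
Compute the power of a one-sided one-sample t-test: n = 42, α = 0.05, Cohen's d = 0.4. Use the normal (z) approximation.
Power ≈ 0.83

Power calculation (one-sample t-test, normal approximation):
z_β = d · √n - z_α
z_β = 0.4 · √42 - 1.645
z_β = 0.4 · 6.481 - 1.645
z_β = 0.947

Power = Φ(z_β) = Φ(0.947) ≈ 0.828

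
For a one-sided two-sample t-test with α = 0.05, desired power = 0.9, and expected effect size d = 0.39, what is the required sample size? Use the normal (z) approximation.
n = 113 per group

Sample size formula (two-sample t-test, normal approximation):
n = 2 · ((z_α + z_β) / d)²

z_α = 1.645 (for α = 0.05, one-sided)
z_β = 1.282 (for power = 0.9)
d = 0.39

n = 2 · ((1.645 + 1.282) / 0.39)²
n = 2 · (7.505)²
n ≈ 112.65
Round up to the next whole number: n = 113 per group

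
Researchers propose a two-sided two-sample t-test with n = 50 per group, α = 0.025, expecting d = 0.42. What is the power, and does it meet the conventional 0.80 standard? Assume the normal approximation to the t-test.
Power ≈ 0.44; the study is underpowered (power < 0.80)

Power calculation (two-sample t-test, normal approximation):
z_β = d · √(n/2) - z_{α/2}
z_β = 0.42 · √(50/2) - 2.241
z_β = 0.42 · 5.000 - 2.241
z_β = -0.141

Power = Φ(z_β) = Φ(-0.141) ≈ 0.444

Effect size d = 0.42 is small by Cohen's convention (0.2/0.5/0.8).

Threshold: power ≥ 0.80 is conventionally adequate.
Power ≈ 0.44 → the study is underpowered (power < 0.80).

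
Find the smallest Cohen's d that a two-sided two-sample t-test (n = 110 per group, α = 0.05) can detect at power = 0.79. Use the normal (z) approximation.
d ≈ 0.37

Minimum detectable effect (two-sample t-test, normal approximation):
d = (z_{α/2} + z_β) / √(n/2)
d = (1.960 + 0.806) / √(110/2)
d = 2.766 / 7.416
d ≈ 0.37

By Cohen's convention (0.2 small / 0.5 medium / 0.8 large): small effect.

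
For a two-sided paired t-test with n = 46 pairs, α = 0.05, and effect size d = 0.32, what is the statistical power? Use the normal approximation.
Power ≈ 0.58

Power calculation (paired t-test, normal approximation):
z_β = d · √n - z_{α/2}
z_β = 0.32 · √46 - 1.960
z_β = 0.32 · 6.782 - 1.960
z_β = 0.210

Power = Φ(z_β) = Φ(0.210) ≈ 0.583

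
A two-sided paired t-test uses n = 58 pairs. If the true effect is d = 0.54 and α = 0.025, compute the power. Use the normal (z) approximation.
Power ≈ 0.97

Power calculation (paired t-test, normal approximation):
z_β = d · √n - z_{α/2}
z_β = 0.54 · √58 - 2.241
z_β = 0.54 · 7.616 - 2.241
z_β = 1.871

Power = Φ(z_β) = Φ(1.871) ≈ 0.969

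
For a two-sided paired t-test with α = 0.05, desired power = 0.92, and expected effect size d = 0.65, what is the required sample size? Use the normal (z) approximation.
n = 27 pairs

Sample size formula (paired t-test, normal approximation):
n = ((z_{α/2} + z_β) / d)²

z_{α/2} = 1.960 (for α = 0.05, two-sided)
z_β = 1.405 (for power = 0.92)
d = 0.65

n = ((1.960 + 1.405) / 0.65)²
n = (5.177)²
n ≈ 26.80
Round up to the next whole number: n = 27 pairs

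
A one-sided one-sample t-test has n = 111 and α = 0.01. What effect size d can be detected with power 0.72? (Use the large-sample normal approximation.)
d ≈ 0.28

Minimum detectable effect (one-sample t-test, normal approximation):
d = (z_α + z_β) / √n
d = (2.326 + 0.583) / √111
d = 2.909 / 10.536
d ≈ 0.28

By Cohen's convention (0.2 small / 0.5 medium / 0.8 large): small effect.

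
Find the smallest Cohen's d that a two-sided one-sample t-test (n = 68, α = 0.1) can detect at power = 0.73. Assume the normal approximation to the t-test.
d ≈ 0.27

Minimum detectable effect (one-sample t-test, normal approximation):
d = (z_{α/2} + z_β) / √n
d = (1.645 + 0.613) / √68
d = 2.258 / 8.246
d ≈ 0.27

By Cohen's convention (0.2 small / 0.5 medium / 0.8 large): small effect.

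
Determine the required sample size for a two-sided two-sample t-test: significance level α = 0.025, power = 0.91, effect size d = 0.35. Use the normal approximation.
n = 210 per group

Sample size formula (two-sample t-test, normal approximation):
n = 2 · ((z_{α/2} + z_β) / d)²

z_{α/2} = 2.241 (for α = 0.025, two-sided)
z_β = 1.341 (for power = 0.91)
d = 0.35

n = 2 · ((2.241 + 1.341) / 0.35)²
n = 2 · (10.234)²
n ≈ 209.47
Round up to the next whole number: n = 210 per group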